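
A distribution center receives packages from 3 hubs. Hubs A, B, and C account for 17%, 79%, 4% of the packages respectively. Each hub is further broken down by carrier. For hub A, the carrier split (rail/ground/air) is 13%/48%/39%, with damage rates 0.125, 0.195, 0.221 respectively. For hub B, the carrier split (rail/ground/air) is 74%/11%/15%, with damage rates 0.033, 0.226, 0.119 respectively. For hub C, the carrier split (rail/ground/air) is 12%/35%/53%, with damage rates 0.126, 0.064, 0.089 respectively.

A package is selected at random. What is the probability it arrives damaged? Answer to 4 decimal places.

P(D|A) = 0.13·0.125 + 0.48·0.195 + 0.39·0.221 = 0.01625 + 0.0936 + 0.08619 = 0.19604
P(D|B) = 0.74·0.033 + 0.11·0.226 + 0.15·0.119 = 0.02442 + 0.02486 + 0.01785 = 0.06713
P(D|C) = 0.12·0.126 + 0.35·0.064 + 0.53·0.089 = 0.01512 + 0.0224 + 0.04717 = 0.08469
Then overall,
P(D) = 0.17·0.19604 + 0.79·0.06713 + 0.04·0.08469
      = 0.0333268 + 0.0530327 + 0.0033876 = 0.0897471

P(D) ≈ 0.0897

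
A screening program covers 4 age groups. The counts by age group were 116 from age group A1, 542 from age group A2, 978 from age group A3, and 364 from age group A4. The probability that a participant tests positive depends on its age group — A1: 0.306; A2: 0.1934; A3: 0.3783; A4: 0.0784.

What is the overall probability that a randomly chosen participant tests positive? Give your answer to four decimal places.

Total: 116 + 542 + 978 + 364 = 2000.
P(A1) = 116/2000 = 0.058. P(A2) = 542/2000 = 0.271. P(A3) = 978/2000 = 0.489. P(A4) = 364/2000 = 0.182.
P(T) = P(T|A1)·P(A1) + P(T|A2)·P(A2) + P(T|A3)·P(A3) + P(T|A4)·P(A4)
      = 0.306·0.058 + 0.1934·0.271 + 0.3783·0.489 + 0.0784·0.182
      = 0.017748 + 0.0524114 + 0.1849887 + 0.0142688 = 0.2694169

P(T) ≈ 0.2694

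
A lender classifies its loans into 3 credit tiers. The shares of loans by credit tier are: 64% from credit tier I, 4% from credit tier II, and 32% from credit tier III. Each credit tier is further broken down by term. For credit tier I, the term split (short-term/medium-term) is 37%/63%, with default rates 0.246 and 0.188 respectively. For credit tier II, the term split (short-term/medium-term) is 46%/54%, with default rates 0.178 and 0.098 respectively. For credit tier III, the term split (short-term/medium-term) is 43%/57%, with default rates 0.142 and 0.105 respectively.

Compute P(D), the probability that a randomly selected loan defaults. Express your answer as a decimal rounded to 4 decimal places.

P(D) ≈ 0.1781

P(D|I) = 0.37·0.246 + 0.63·0.188 = 0.09102 + 0.11844 = 0.20946
P(D|II) = 0.46·0.178 + 0.54·0.098 = 0.08188 + 0.05292 = 0.1348
P(D|III) = 0.43·0.142 + 0.57·0.105 = 0.06106 + 0.05985 = 0.12091
Then overall,
P(D) = 0.64·0.20946 + 0.04·0.1348 + 0.32·0.12091
      = 0.1340544 + 0.005392 + 0.0386912 = 0.1781376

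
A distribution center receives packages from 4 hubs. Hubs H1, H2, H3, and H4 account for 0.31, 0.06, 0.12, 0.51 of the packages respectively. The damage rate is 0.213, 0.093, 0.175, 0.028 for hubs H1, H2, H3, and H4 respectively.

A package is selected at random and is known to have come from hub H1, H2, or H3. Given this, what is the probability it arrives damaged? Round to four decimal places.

Let S = {H1, H2, H3}.
P(S) = 0.31 + 0.06 + 0.12 = 0.49.
P(D ∩ S) = 0.213·0.31 + 0.093·0.06 + 0.175·0.12 = 0.06603 + 0.00558 + 0.021 = 0.09261.
P(D | S) = 0.09261 / 0.49 = 0.189000…

0.1890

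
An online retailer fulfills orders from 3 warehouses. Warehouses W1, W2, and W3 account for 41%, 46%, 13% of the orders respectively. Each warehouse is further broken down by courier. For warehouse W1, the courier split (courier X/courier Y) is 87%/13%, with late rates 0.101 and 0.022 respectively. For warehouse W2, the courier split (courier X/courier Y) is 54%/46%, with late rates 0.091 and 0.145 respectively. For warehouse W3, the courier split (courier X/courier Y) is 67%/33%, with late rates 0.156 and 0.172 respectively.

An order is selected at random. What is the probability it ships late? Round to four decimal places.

P(L) ≈ 0.1115

P(L|W1) = 0.87·0.101 + 0.13·0.022 = 0.08787 + 0.00286 = 0.09073
P(L|W2) = 0.54·0.091 + 0.46·0.145 = 0.04914 + 0.0667 = 0.11584
P(L|W3) = 0.67·0.156 + 0.33·0.172 = 0.10452 + 0.05676 = 0.16128
Then overall,
P(L) = 0.41·0.09073 + 0.46·0.11584 + 0.13·0.16128
      = 0.0371993 + 0.0532864 + 0.0209664 = 0.1114521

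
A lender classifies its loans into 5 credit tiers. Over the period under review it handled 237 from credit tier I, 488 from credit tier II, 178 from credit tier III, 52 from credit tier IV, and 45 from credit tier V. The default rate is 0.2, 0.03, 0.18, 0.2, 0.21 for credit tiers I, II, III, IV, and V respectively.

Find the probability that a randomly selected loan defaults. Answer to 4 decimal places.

0.1139

Total: 237 + 488 + 178 + 52 + 45 = 1000.
P(I) = 237/1000 = 0.237. P(II) = 488/1000 = 0.488. P(III) = 178/1000 = 0.178. P(IV) = 52/1000 = 0.052. P(V) = 45/1000 = 0.045.
P(D) = P(D|I)·P(I) + P(D|II)·P(II) + P(D|III)·P(III) + P(D|IV)·P(IV) + P(D|V)·P(V)
      = 0.2·0.237 + 0.03·0.488 + 0.18·0.178 + 0.2·0.052 + 0.21·0.045
      = 0.0474 + 0.01464 + 0.03204 + 0.0104 + 0.00945 = 0.11393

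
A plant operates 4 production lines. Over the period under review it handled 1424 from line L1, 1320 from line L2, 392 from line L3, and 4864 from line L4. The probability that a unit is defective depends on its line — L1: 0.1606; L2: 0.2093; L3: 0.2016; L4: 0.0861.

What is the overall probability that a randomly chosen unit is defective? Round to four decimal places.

Total: 1424 + 1320 + 392 + 4864 = 8000.
P(L1) = 1424/8000 = 0.178. P(L2) = 1320/8000 = 0.165. P(L3) = 392/8000 = 0.049. P(L4) = 4864/8000 = 0.608.
P(D) = P(D|L1)·P(L1) + P(D|L2)·P(L2) + P(D|L3)·P(L3) + P(D|L4)·P(L4)
      = 0.1606·0.178 + 0.2093·0.165 + 0.2016·0.049 + 0.0861·0.608
      = 0.0285868 + 0.0345345 + 0.0098784 + 0.0523488 = 0.1253485

P(D) ≈ 0.1253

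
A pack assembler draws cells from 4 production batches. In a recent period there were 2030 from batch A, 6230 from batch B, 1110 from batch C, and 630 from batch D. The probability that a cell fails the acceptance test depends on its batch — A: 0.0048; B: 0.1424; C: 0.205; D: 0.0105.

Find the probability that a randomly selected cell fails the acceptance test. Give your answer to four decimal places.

0.1131

Total: 2030 + 6230 + 1110 + 630 = 10000.
P(A) = 2030/10000 = 0.203. P(B) = 6230/10000 = 0.623. P(C) = 1110/10000 = 0.111. P(D) = 630/10000 = 0.063.
P(F) = P(F|A)·P(A) + P(F|B)·P(B) + P(F|C)·P(C) + P(F|D)·P(D)
      = 0.0048·0.203 + 0.1424·0.623 + 0.205·0.111 + 0.0105·0.063
      = 0.0009744 + 0.0887152 + 0.022755 + 0.0006615 = 0.1131061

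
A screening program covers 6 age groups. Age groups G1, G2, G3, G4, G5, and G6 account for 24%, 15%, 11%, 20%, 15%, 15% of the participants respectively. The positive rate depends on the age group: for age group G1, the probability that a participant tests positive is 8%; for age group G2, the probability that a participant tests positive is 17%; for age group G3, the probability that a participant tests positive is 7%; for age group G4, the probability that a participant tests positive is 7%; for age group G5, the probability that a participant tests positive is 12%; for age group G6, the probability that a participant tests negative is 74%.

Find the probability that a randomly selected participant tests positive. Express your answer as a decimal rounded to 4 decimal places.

P(T|G6) = 1 − 0.74 = 0.26.
P(T) = P(T|G1)·P(G1) + P(T|G2)·P(G2) + P(T|G3)·P(G3) + P(T|G4)·P(G4) + P(T|G5)·P(G5) + P(T|G6)·P(G6)
      = 0.08·0.24 + 0.17·0.15 + 0.07·0.11 + 0.07·0.2 + 0.12·0.15 + 0.26·0.15
      = 0.0192 + 0.0255 + 0.0077 + 0.014 + 0.018 + 0.039 = 0.1234

P(T) ≈ 0.1234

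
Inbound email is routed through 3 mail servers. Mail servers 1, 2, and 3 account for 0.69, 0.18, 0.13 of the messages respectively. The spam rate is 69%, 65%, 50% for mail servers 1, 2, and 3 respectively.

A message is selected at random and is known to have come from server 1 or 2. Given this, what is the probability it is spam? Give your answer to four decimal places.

Let J = {1, 2}.
P(J) = 0.69 + 0.18 = 0.87.
P(S ∩ J) = 0.69·0.69 + 0.65·0.18 = 0.4761 + 0.117 = 0.5931.
P(S | J) = 0.5931 / 0.87 = 0.681724…

0.6817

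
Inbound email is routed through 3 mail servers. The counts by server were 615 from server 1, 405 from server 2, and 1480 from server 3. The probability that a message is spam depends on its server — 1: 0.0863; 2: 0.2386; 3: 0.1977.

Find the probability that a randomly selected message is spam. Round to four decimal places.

0.1769

Total: 615 + 405 + 1480 = 2500.
P(1) = 615/2500 = 0.246. P(2) = 405/2500 = 0.162. P(3) = 1480/2500 = 0.592.
P(S) = P(S|1)·P(1) + P(S|2)·P(2) + P(S|3)·P(3)
      = 0.0863·0.246 + 0.2386·0.162 + 0.1977·0.592
      = 0.0212298 + 0.0386532 + 0.1170384 = 0.1769214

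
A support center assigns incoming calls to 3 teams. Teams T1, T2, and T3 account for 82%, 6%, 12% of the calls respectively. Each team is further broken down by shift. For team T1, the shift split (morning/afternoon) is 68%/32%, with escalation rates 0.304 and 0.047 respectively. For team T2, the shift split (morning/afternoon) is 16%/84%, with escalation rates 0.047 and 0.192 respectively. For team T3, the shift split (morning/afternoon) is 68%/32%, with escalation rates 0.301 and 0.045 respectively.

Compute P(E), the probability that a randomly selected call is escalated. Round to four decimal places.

P(E|T1) = 0.68·0.304 + 0.32·0.047 = 0.20672 + 0.01504 = 0.22176
P(E|T2) = 0.16·0.047 + 0.84·0.192 = 0.00752 + 0.16128 = 0.1688
P(E|T3) = 0.68·0.301 + 0.32·0.045 = 0.20468 + 0.0144 = 0.21908
Then overall,
P(E) = 0.82·0.22176 + 0.06·0.1688 + 0.12·0.21908
      = 0.1818432 + 0.010128 + 0.0262896 = 0.2182608

P(E) ≈ 0.2183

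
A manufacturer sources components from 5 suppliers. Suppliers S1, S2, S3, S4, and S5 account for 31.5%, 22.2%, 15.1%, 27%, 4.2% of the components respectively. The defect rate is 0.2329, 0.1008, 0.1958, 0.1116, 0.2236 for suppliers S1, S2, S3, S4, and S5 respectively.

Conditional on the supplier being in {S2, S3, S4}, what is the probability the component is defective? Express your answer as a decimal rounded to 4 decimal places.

P(D|S) ≈ 0.1276

Let S = {S2, S3, S4}.
P(S) = 0.222 + 0.151 + 0.27 = 0.643.
P(D ∩ S) = 0.1008·0.222 + 0.1958·0.151 + 0.1116·0.27 = 0.0223776 + 0.0295658 + 0.030132 = 0.0820754.
P(D | S) = 0.0820754 / 0.643 = 0.127644…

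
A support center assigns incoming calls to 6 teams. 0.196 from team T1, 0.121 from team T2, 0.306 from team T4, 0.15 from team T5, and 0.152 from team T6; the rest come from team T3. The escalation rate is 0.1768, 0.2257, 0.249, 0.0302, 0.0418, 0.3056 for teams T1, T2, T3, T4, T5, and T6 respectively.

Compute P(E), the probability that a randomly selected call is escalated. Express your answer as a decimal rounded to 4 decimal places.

P(T3) = 1 − (0.196 + 0.121 + 0.306 + 0.15 + 0.152) = 0.075.
Using total probability over the partition,
P(E) = P(E|T1)·P(T1) + P(E|T2)·P(T2) + P(E|T3)·P(T3) + P(E|T4)·P(T4) + P(E|T5)·P(T5) + P(E|T6)·P(T6)
      = 0.1768·0.196 + 0.2257·0.121 + 0.249·0.075 + 0.0302·0.306 + 0.0418·0.15 + 0.3056·0.152
      = 0.0346528 + 0.0273097 + 0.018675 + 0.0092412 + 0.00627 + 0.0464512 = 0.1425999

0.1426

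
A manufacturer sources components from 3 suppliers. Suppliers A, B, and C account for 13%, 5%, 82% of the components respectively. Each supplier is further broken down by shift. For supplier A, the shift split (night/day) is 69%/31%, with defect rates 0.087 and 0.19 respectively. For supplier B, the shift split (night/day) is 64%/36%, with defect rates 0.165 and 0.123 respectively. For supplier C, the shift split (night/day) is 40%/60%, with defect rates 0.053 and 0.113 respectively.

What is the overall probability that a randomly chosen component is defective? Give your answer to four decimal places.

0.0959

P(D|A) = 0.69·0.087 + 0.31·0.19 = 0.06003 + 0.0589 = 0.11893
P(D|B) = 0.64·0.165 + 0.36·0.123 = 0.1056 + 0.04428 = 0.14988
P(D|C) = 0.4·0.053 + 0.6·0.113 = 0.0212 + 0.0678 = 0.089
Then overall,
P(D) = 0.13·0.11893 + 0.05·0.14988 + 0.82·0.089
      = 0.0154609 + 0.007494 + 0.07298 = 0.0959349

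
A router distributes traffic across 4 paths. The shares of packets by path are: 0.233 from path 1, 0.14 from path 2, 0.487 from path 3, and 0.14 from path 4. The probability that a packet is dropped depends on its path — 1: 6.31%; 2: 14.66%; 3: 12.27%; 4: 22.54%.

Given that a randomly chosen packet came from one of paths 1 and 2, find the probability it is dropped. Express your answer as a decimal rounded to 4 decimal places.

0.0944

Let S = {1, 2}.
P(S) = 0.233 + 0.14 = 0.373.
P(L ∩ S) = 0.0631·0.233 + 0.1466·0.14 = 0.0147023 + 0.020524 = 0.0352263.
P(L | S) = 0.0352263 / 0.373 = 0.094440…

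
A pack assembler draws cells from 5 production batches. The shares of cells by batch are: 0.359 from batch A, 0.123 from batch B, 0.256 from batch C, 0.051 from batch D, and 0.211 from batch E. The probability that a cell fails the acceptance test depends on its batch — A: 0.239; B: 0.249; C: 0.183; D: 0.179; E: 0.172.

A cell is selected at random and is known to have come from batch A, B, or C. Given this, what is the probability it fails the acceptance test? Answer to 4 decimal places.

0.2212

Let S = {A, B, C}.
P(S) = 0.359 + 0.123 + 0.256 = 0.738.
P(F ∩ S) = 0.239·0.359 + 0.249·0.123 + 0.183·0.256 = 0.085801 + 0.030627 + 0.046848 = 0.163276.
P(F | S) = 0.163276 / 0.738 = 0.221241…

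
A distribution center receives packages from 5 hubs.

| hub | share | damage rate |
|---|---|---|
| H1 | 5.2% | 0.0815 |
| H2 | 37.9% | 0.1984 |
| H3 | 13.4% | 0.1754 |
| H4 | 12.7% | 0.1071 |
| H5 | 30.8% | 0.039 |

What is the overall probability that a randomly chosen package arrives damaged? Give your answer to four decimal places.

P(D) = P(D|H1)·P(H1) + P(D|H2)·P(H2) + P(D|H3)·P(H3) + P(D|H4)·P(H4) + P(D|H5)·P(H5)
      = 0.0815·0.052 + 0.1984·0.379 + 0.1754·0.134 + 0.1071·0.127 + 0.039·0.308
      = 0.004238 + 0.0751936 + 0.0235036 + 0.0136017 + 0.012012 = 0.1285489

P(D) ≈ 0.1285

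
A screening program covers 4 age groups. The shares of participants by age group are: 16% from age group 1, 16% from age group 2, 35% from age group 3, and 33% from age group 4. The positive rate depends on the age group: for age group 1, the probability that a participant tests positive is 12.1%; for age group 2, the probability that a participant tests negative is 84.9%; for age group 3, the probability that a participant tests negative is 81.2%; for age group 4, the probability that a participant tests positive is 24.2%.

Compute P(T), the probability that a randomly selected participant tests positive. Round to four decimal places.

P(T|2) = 1 − 0.849 = 0.151.
P(T|3) = 1 − 0.812 = 0.188.
By the law of total probability,
P(T) = P(T|1)·P(1) + P(T|2)·P(2) + P(T|3)·P(3) + P(T|4)·P(4)
      = 0.121·0.16 + 0.151·0.16 + 0.188·0.35 + 0.242·0.33
      = 0.01936 + 0.02416 + 0.0658 + 0.07986 = 0.18918

P(T) ≈ 0.1892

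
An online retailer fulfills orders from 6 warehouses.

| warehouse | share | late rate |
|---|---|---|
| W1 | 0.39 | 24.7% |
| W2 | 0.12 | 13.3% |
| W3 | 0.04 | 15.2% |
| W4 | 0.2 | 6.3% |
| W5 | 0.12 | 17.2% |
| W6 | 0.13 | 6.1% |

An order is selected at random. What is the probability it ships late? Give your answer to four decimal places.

P(L) ≈ 0.1595

By the law of total probability,
P(L) = P(L|W1)·P(W1) + P(L|W2)·P(W2) + P(L|W3)·P(W3) + P(L|W4)·P(W4) + P(L|W5)·P(W5) + P(L|W6)·P(W6)
      = 0.247·0.39 + 0.133·0.12 + 0.152·0.04 + 0.063·0.2 + 0.172·0.12 + 0.061·0.13
      = 0.09633 + 0.01596 + 0.00608 + 0.0126 + 0.02064 + 0.00793 = 0.15954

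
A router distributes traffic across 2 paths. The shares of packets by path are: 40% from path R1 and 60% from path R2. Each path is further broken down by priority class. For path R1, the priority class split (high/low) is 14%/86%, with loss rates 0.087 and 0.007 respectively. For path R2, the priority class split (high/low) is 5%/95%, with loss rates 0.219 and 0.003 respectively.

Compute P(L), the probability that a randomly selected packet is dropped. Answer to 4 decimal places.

0.0156

P(L|R1) = 0.14·0.087 + 0.86·0.007 = 0.01218 + 0.00602 = 0.0182
P(L|R2) = 0.05·0.219 + 0.95·0.003 = 0.01095 + 0.00285 = 0.0138
By total probability over the outer partition,
P(L) = 0.4·0.0182 + 0.6·0.0138
      = 0.00728 + 0.00828 = 0.01556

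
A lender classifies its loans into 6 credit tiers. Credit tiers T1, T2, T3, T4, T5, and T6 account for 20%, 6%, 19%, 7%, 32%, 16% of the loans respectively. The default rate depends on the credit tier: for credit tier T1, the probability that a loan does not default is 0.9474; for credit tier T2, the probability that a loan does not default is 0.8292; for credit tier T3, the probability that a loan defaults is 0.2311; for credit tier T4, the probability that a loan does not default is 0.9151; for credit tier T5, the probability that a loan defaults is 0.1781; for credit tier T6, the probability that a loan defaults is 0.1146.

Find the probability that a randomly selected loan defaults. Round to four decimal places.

P(D) ≈ 0.1459

P(D|T1) = 1 − 0.9474 = 0.0526.
P(D|T2) = 1 − 0.8292 = 0.1708.
P(D|T4) = 1 − 0.9151 = 0.0849.
Summing over the partition,
P(D) = P(D|T1)·P(T1) + P(D|T2)·P(T2) + P(D|T3)·P(T3) + P(D|T4)·P(T4) + P(D|T5)·P(T5) + P(D|T6)·P(T6)
      = 0.0526·0.2 + 0.1708·0.06 + 0.2311·0.19 + 0.0849·0.07 + 0.1781·0.32 + 0.1146·0.16
      = 0.01052 + 0.010248 + 0.043909 + 0.005943 + 0.056992 + 0.018336 = 0.145948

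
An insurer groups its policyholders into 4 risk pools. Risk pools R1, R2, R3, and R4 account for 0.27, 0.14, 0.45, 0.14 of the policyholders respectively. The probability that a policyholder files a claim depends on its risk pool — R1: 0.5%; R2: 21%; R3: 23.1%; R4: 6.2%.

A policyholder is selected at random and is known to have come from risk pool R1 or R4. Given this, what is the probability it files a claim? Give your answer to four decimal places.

Let S = {R1, R4}.
P(S) = 0.27 + 0.14 = 0.41.
P(C ∩ S) = 0.005·0.27 + 0.062·0.14 = 0.00135 + 0.00868 = 0.01003.
P(C | S) = 0.01003 / 0.41 = 0.024463…

P(C|S) ≈ 0.0245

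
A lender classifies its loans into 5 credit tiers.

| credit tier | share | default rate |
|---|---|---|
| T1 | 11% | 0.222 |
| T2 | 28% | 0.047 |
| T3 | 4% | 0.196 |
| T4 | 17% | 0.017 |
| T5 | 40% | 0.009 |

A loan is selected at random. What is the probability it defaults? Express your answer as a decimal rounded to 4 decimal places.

0.0519

P(D) = P(D|T1)·P(T1) + P(D|T2)·P(T2) + P(D|T3)·P(T3) + P(D|T4)·P(T4) + P(D|T5)·P(T5)
      = 0.222·0.11 + 0.047·0.28 + 0.196·0.04 + 0.017·0.17 + 0.009·0.4
      = 0.02442 + 0.01316 + 0.00784 + 0.00289 + 0.0036 = 0.05191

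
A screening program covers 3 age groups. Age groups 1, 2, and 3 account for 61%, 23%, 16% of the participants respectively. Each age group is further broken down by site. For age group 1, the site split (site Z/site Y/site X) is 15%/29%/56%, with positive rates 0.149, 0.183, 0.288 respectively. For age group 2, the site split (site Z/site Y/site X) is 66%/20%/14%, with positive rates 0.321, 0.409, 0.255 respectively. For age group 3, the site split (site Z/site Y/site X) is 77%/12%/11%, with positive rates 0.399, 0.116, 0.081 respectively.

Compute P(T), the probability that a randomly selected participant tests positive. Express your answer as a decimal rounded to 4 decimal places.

P(T) ≈ 0.2729

P(T|1) = 0.15·0.149 + 0.29·0.183 + 0.56·0.288 = 0.02235 + 0.05307 + 0.16128 = 0.2367
P(T|2) = 0.66·0.321 + 0.2·0.409 + 0.14·0.255 = 0.21186 + 0.0818 + 0.0357 = 0.32936
P(T|3) = 0.77·0.399 + 0.12·0.116 + 0.11·0.081 = 0.30723 + 0.01392 + 0.00891 = 0.33006
Then overall,
P(T) = 0.61·0.2367 + 0.23·0.32936 + 0.16·0.33006
      = 0.144387 + 0.0757528 + 0.0528096 = 0.2729494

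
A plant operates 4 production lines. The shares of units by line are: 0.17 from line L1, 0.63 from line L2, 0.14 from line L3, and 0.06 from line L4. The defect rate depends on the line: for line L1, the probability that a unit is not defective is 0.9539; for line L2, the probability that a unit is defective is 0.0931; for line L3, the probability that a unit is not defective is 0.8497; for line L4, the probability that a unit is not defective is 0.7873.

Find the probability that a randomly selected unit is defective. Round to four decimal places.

P(D|L1) = 1 − 0.9539 = 0.0461.
P(D|L3) = 1 − 0.8497 = 0.1503.
P(D|L4) = 1 − 0.7873 = 0.2127.
P(D) = P(D|L1)·P(L1) + P(D|L2)·P(L2) + P(D|L3)·P(L3) + P(D|L4)·P(L4)
      = 0.0461·0.17 + 0.0931·0.63 + 0.1503·0.14 + 0.2127·0.06
      = 0.007837 + 0.058653 + 0.021042 + 0.012762 = 0.100294

P(D) ≈ 0.1003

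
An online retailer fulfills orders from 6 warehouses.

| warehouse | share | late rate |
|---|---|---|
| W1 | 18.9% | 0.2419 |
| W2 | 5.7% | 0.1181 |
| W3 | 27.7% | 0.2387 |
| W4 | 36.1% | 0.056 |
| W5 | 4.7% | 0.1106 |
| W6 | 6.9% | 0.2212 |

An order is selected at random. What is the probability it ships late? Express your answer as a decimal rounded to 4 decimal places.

Using total probability over the partition,
P(L) = P(L|W1)·P(W1) + P(L|W2)·P(W2) + P(L|W3)·P(W3) + P(L|W4)·P(W4) + P(L|W5)·P(W5) + P(L|W6)·P(W6)
      = 0.2419·0.189 + 0.1181·0.057 + 0.2387·0.277 + 0.056·0.361 + 0.1106·0.047 + 0.2212·0.069
      = 0.0457191 + 0.0067317 + 0.0661199 + 0.020216 + 0.0051982 + 0.0152628 = 0.1592477

P(L) ≈ 0.1592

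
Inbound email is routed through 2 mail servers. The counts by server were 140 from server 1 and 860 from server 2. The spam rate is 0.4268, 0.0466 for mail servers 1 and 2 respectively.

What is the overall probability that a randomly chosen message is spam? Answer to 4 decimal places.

0.0998

Total: 140 + 860 = 1000.
P(1) = 140/1000 = 0.14. P(2) = 860/1000 = 0.86.
P(S) = P(S|1)·P(1) + P(S|2)·P(2)
      = 0.4268·0.14 + 0.0466·0.86
      = 0.059752 + 0.040076 = 0.099828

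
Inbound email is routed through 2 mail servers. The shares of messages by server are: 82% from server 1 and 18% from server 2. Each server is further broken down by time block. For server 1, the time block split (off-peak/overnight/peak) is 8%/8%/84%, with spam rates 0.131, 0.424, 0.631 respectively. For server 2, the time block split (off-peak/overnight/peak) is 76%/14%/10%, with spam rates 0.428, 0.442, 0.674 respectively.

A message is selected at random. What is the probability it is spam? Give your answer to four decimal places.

P(S|1) = 0.08·0.131 + 0.08·0.424 + 0.84·0.631 = 0.01048 + 0.03392 + 0.53004 = 0.57444
P(S|2) = 0.76·0.428 + 0.14·0.442 + 0.1·0.674 = 0.32528 + 0.06188 + 0.0674 = 0.45456
Then overall,
P(S) = 0.82·0.57444 + 0.18·0.45456
      = 0.4710408 + 0.0818208 = 0.5528616

0.5529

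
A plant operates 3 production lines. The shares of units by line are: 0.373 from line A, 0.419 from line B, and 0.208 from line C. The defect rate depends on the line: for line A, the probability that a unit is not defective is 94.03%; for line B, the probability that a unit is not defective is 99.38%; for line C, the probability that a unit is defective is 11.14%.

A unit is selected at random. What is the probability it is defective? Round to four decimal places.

P(D|A) = 1 − 0.9403 = 0.0597.
P(D|B) = 1 − 0.9938 = 0.0062.
P(D) = P(D|A)·P(A) + P(D|B)·P(B) + P(D|C)·P(C)
      = 0.0597·0.373 + 0.0062·0.419 + 0.1114·0.208
      = 0.0222681 + 0.0025978 + 0.0231712 = 0.0480371

P(D) ≈ 0.0480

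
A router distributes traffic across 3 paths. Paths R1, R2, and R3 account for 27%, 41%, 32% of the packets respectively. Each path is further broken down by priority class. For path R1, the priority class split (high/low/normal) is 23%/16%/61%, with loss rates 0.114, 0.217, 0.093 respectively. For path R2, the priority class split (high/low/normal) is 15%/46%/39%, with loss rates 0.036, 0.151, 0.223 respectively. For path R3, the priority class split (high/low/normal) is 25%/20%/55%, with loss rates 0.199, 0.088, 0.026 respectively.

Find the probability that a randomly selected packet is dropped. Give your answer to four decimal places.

P(L|R1) = 0.23·0.114 + 0.16·0.217 + 0.61·0.093 = 0.02622 + 0.03472 + 0.05673 = 0.11767
P(L|R2) = 0.15·0.036 + 0.46·0.151 + 0.39·0.223 = 0.0054 + 0.06946 + 0.08697 = 0.16183
P(L|R3) = 0.25·0.199 + 0.2·0.088 + 0.55·0.026 = 0.04975 + 0.0176 + 0.0143 = 0.08165
Then overall,
P(L) = 0.27·0.11767 + 0.41·0.16183 + 0.32·0.08165
      = 0.0317709 + 0.0663503 + 0.026128 = 0.1242492

0.1242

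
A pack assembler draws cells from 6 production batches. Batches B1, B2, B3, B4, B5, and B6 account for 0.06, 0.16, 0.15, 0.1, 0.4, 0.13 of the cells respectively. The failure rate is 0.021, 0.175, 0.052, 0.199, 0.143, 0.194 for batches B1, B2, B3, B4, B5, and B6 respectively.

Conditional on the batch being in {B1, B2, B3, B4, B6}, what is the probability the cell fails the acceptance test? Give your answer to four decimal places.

P(F|S) ≈ 0.1370

Let S = {B1, B2, B3, B4, B6}.
P(S) = 0.06 + 0.16 + 0.15 + 0.1 + 0.13 = 0.6.
P(F ∩ S) = 0.021·0.06 + 0.175·0.16 + 0.052·0.15 + 0.199·0.1 + 0.194·0.13 = 0.00126 + 0.028 + 0.0078 + 0.0199 + 0.02522 = 0.08218.
P(F | S) = 0.08218 / 0.6 = 0.136967…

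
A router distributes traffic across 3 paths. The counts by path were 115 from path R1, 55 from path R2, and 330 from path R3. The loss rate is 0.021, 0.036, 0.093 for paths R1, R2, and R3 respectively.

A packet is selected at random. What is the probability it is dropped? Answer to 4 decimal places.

Total: 115 + 55 + 330 = 500.
P(R1) = 115/500 = 0.23. P(R2) = 55/500 = 0.11. P(R3) = 330/500 = 0.66.
By the law of total probability,
P(L) = P(L|R1)·P(R1) + P(L|R2)·P(R2) + P(L|R3)·P(R3)
      = 0.021·0.23 + 0.036·0.11 + 0.093·0.66
      = 0.00483 + 0.00396 + 0.06138 = 0.07017

P(L) ≈ 0.0702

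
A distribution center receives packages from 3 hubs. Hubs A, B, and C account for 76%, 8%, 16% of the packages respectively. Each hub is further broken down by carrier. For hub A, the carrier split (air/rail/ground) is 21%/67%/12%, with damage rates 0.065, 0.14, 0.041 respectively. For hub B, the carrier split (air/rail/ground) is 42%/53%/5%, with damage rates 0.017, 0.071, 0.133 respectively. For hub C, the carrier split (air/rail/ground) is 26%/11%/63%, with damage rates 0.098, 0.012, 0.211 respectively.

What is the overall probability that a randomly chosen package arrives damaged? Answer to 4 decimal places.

0.1151

P(D|A) = 0.21·0.065 + 0.67·0.14 + 0.12·0.041 = 0.01365 + 0.0938 + 0.00492 = 0.11237
P(D|B) = 0.42·0.017 + 0.53·0.071 + 0.05·0.133 = 0.00714 + 0.03763 + 0.00665 = 0.05142
P(D|C) = 0.26·0.098 + 0.11·0.012 + 0.63·0.211 = 0.02548 + 0.00132 + 0.13293 = 0.15973
Then overall,
P(D) = 0.76·0.11237 + 0.08·0.05142 + 0.16·0.15973
      = 0.0854012 + 0.0041136 + 0.0255568 = 0.1150716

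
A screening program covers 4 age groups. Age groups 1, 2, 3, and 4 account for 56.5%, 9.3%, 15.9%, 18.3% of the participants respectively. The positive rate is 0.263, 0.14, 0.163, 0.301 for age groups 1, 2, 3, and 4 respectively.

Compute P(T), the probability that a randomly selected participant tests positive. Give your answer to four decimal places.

P(T) ≈ 0.2426

By the law of total probability,
P(T) = P(T|1)·P(1) + P(T|2)·P(2) + P(T|3)·P(3) + P(T|4)·P(4)
      = 0.263·0.565 + 0.14·0.093 + 0.163·0.159 + 0.301·0.183
      = 0.148595 + 0.01302 + 0.025917 + 0.055083 = 0.242615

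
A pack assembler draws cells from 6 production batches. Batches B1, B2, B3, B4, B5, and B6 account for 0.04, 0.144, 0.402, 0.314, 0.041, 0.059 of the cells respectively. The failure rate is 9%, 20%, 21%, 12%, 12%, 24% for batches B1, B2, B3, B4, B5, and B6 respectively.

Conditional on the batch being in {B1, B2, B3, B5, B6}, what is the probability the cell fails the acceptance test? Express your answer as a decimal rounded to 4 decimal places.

Let S = {B1, B2, B3, B5, B6}.
P(S) = 0.04 + 0.144 + 0.402 + 0.041 + 0.059 = 0.686.
P(F ∩ S) = 0.09·0.04 + 0.2·0.144 + 0.21·0.402 + 0.12·0.041 + 0.24·0.059 = 0.0036 + 0.0288 + 0.08442 + 0.00492 + 0.01416 = 0.1359.
P(F | S) = 0.1359 / 0.686 = 0.198105…

P(F|S) ≈ 0.1981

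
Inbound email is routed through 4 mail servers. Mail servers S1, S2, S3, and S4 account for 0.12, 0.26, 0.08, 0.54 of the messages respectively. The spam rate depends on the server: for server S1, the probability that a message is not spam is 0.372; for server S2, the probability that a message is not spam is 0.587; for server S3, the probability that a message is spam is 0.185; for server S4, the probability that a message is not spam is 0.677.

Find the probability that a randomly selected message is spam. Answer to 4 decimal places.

P(S|S1) = 1 − 0.372 = 0.628.
P(S|S2) = 1 − 0.587 = 0.413.
P(S|S4) = 1 − 0.677 = 0.323.
P(S) = P(S|S1)·P(S1) + P(S|S2)·P(S2) + P(S|S3)·P(S3) + P(S|S4)·P(S4)
      = 0.628·0.12 + 0.413·0.26 + 0.185·0.08 + 0.323·0.54
      = 0.07536 + 0.10738 + 0.0148 + 0.17442 = 0.37196

0.3720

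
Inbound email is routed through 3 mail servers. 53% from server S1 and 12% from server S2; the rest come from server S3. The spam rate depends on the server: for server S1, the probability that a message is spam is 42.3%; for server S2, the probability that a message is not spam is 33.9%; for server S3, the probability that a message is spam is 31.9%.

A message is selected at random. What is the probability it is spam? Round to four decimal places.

P(S3) = 1 − (0.53 + 0.12) = 0.35.
P(S|S2) = 1 − 0.339 = 0.661.
P(S) = P(S|S1)·P(S1) + P(S|S2)·P(S2) + P(S|S3)·P(S3)
      = 0.423·0.53 + 0.661·0.12 + 0.319·0.35
      = 0.22419 + 0.07932 + 0.11165 = 0.41516

P(S) ≈ 0.4152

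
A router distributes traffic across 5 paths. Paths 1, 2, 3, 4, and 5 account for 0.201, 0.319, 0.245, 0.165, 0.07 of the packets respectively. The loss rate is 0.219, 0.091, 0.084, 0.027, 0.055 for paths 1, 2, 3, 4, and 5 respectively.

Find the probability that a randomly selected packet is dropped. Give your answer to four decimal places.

P(L) ≈ 0.1019

Summing over the partition,
P(L) = P(L|1)·P(1) + P(L|2)·P(2) + P(L|3)·P(3) + P(L|4)·P(4) + P(L|5)·P(5)
      = 0.219·0.201 + 0.091·0.319 + 0.084·0.245 + 0.027·0.165 + 0.055·0.07
      = 0.044019 + 0.029029 + 0.02058 + 0.004455 + 0.00385 = 0.101933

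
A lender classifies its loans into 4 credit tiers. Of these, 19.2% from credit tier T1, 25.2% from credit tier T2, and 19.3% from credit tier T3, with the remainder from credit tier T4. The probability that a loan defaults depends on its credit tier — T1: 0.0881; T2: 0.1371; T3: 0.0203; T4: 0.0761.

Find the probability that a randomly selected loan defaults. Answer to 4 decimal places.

P(T4) = 1 − (0.192 + 0.252 + 0.193) = 0.363.
By the law of total probability,
P(D) = P(D|T1)·P(T1) + P(D|T2)·P(T2) + P(D|T3)·P(T3) + P(D|T4)·P(T4)
      = 0.0881·0.192 + 0.1371·0.252 + 0.0203·0.193 + 0.0761·0.363
      = 0.0169152 + 0.0345492 + 0.0039179 + 0.0276243 = 0.0830066

0.0830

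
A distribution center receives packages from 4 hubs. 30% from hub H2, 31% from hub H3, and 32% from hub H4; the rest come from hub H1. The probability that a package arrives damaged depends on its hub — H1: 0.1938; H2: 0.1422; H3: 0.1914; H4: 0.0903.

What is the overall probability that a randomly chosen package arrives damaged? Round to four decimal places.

P(D) ≈ 0.1445

P(H1) = 1 − (0.3 + 0.31 + 0.32) = 0.07.
P(D) = P(D|H1)·P(H1) + P(D|H2)·P(H2) + P(D|H3)·P(H3) + P(D|H4)·P(H4)
      = 0.1938·0.07 + 0.1422·0.3 + 0.1914·0.31 + 0.0903·0.32
      = 0.013566 + 0.04266 + 0.059334 + 0.028896 = 0.144456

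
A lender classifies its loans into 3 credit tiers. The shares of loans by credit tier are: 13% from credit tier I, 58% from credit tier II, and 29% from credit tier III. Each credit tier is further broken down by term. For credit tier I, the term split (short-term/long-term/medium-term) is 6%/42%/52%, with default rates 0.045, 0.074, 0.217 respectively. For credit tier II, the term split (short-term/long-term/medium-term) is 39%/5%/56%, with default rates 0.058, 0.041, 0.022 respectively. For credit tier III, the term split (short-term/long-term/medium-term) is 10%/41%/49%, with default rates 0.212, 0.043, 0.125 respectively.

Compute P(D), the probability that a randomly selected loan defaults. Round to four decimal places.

P(D|I) = 0.06·0.045 + 0.42·0.074 + 0.52·0.217 = 0.0027 + 0.03108 + 0.11284 = 0.14662
P(D|II) = 0.39·0.058 + 0.05·0.041 + 0.56·0.022 = 0.02262 + 0.00205 + 0.01232 = 0.03699
P(D|III) = 0.1·0.212 + 0.41·0.043 + 0.49·0.125 = 0.0212 + 0.01763 + 0.06125 = 0.10008
Then overall,
P(D) = 0.13·0.14662 + 0.58·0.03699 + 0.29·0.10008
      = 0.0190606 + 0.0214542 + 0.0290232 = 0.069538

P(D) ≈ 0.0695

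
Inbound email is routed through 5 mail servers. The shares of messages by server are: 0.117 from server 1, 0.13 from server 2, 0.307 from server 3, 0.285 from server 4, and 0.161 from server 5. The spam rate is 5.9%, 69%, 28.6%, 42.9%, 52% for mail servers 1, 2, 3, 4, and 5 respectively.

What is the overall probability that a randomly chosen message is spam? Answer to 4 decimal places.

P(S) ≈ 0.3904

P(S) = P(S|1)·P(1) + P(S|2)·P(2) + P(S|3)·P(3) + P(S|4)·P(4) + P(S|5)·P(5)
      = 0.059·0.117 + 0.69·0.13 + 0.286·0.307 + 0.429·0.285 + 0.52·0.161
      = 0.006903 + 0.0897 + 0.087802 + 0.122265 + 0.08372 = 0.39039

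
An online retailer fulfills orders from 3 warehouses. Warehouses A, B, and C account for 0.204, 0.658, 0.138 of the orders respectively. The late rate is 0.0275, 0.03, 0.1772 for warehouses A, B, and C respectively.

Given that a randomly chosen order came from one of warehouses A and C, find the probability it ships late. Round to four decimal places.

P(L|S) ≈ 0.0879

Let S = {A, C}.
P(S) = 0.204 + 0.138 = 0.342.
P(L ∩ S) = 0.0275·0.204 + 0.1772·0.138 = 0.00561 + 0.0244536 = 0.0300636.
P(L | S) = 0.0300636 / 0.342 = 0.087905…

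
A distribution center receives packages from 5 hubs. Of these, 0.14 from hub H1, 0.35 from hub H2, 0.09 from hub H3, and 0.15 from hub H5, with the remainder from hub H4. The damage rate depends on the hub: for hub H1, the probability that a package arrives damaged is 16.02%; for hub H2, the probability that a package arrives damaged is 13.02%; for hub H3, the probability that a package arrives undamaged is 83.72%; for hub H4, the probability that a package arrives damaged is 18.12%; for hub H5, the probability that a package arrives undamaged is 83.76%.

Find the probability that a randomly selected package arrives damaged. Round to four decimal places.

P(D) ≈ 0.1559

P(H4) = 1 − (0.14 + 0.35 + 0.09 + 0.15) = 0.27.
P(D|H3) = 1 − 0.8372 = 0.1628.
P(D|H5) = 1 − 0.8376 = 0.1624.
P(D) = P(D|H1)·P(H1) + P(D|H2)·P(H2) + P(D|H3)·P(H3) + P(D|H4)·P(H4) + P(D|H5)·P(H5)
      = 0.1602·0.14 + 0.1302·0.35 + 0.1628·0.09 + 0.1812·0.27 + 0.1624·0.15
      = 0.022428 + 0.04557 + 0.014652 + 0.048924 + 0.02436 = 0.155934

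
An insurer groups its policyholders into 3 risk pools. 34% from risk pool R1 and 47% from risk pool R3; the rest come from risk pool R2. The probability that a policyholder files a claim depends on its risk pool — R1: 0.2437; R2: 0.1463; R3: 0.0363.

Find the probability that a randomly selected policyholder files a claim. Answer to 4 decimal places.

P(R2) = 1 − (0.34 + 0.47) = 0.19.
P(C) = P(C|R1)·P(R1) + P(C|R2)·P(R2) + P(C|R3)·P(R3)
      = 0.2437·0.34 + 0.1463·0.19 + 0.0363·0.47
      = 0.082858 + 0.027797 + 0.017061 = 0.127716

P(C) ≈ 0.1277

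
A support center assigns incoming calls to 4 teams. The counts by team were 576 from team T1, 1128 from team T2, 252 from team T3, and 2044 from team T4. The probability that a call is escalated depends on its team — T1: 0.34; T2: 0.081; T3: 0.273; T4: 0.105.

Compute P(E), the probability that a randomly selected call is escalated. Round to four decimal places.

Total: 576 + 1128 + 252 + 2044 = 4000.
P(T1) = 576/4000 = 0.144. P(T2) = 1128/4000 = 0.282. P(T3) = 252/4000 = 0.063. P(T4) = 2044/4000 = 0.511.
By the law of total probability,
P(E) = P(E|T1)·P(T1) + P(E|T2)·P(T2) + P(E|T3)·P(T3) + P(E|T4)·P(T4)
      = 0.34·0.144 + 0.081·0.282 + 0.273·0.063 + 0.105·0.511
      = 0.04896 + 0.022842 + 0.017199 + 0.053655 = 0.142656

P(E) ≈ 0.1427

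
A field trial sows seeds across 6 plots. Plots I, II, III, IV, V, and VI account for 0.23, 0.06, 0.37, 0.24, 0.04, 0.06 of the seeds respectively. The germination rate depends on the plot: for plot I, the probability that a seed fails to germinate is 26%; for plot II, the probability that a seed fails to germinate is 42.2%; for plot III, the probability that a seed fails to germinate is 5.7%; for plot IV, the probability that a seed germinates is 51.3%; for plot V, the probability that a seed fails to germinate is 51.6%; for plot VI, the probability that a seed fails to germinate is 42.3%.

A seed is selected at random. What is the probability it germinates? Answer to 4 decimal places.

P(G) ≈ 0.7309

P(G|I) = 1 − 0.26 = 0.74.
P(G|II) = 1 − 0.422 = 0.578.
P(G|III) = 1 − 0.057 = 0.943.
P(G|V) = 1 − 0.516 = 0.484.
P(G|VI) = 1 − 0.423 = 0.577.
P(G) = P(G|I)·P(I) + P(G|II)·P(II) + P(G|III)·P(III) + P(G|IV)·P(IV) + P(G|V)·P(V) + P(G|VI)·P(VI)
      = 0.74·0.23 + 0.578·0.06 + 0.943·0.37 + 0.513·0.24 + 0.484·0.04 + 0.577·0.06
      = 0.1702 + 0.03468 + 0.34891 + 0.12312 + 0.01936 + 0.03462 = 0.73089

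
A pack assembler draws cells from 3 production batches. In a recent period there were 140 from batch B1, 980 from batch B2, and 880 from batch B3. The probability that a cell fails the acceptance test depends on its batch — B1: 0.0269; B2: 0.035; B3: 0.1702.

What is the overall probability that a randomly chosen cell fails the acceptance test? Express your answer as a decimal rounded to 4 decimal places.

0.0939

Total: 140 + 980 + 880 = 2000.
P(B1) = 140/2000 = 0.07. P(B2) = 980/2000 = 0.49. P(B3) = 880/2000 = 0.44.
Summing over the partition,
P(F) = P(F|B1)·P(B1) + P(F|B2)·P(B2) + P(F|B3)·P(B3)
      = 0.0269·0.07 + 0.035·0.49 + 0.1702·0.44
      = 0.001883 + 0.01715 + 0.074888 = 0.093921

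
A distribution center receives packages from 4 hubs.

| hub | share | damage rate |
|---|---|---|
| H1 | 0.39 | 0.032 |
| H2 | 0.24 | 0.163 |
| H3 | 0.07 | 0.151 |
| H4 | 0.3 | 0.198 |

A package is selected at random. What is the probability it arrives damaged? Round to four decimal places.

Using total probability over the partition,
P(D) = P(D|H1)·P(H1) + P(D|H2)·P(H2) + P(D|H3)·P(H3) + P(D|H4)·P(H4)
      = 0.032·0.39 + 0.163·0.24 + 0.151·0.07 + 0.198·0.3
      = 0.01248 + 0.03912 + 0.01057 + 0.0594 = 0.12157

P(D) ≈ 0.1216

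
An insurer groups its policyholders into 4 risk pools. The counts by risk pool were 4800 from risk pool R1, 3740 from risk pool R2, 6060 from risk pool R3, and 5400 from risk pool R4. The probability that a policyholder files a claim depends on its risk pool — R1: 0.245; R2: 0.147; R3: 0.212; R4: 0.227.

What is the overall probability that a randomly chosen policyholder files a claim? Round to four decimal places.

Total: 4800 + 3740 + 6060 + 5400 = 20000.
P(R1) = 4800/20000 = 0.24. P(R2) = 3740/20000 = 0.187. P(R3) = 6060/20000 = 0.303. P(R4) = 5400/20000 = 0.27.
P(C) = P(C|R1)·P(R1) + P(C|R2)·P(R2) + P(C|R3)·P(R3) + P(C|R4)·P(R4)
      = 0.245·0.24 + 0.147·0.187 + 0.212·0.303 + 0.227·0.27
      = 0.0588 + 0.027489 + 0.064236 + 0.06129 = 0.211815

P(C) ≈ 0.2118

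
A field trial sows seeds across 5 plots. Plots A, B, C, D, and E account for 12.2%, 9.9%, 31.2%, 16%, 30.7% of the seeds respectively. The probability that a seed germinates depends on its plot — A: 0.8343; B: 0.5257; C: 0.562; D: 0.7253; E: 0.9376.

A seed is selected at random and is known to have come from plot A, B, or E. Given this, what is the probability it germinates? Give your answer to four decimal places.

0.8365

Let S = {A, B, E}.
P(S) = 0.122 + 0.099 + 0.307 = 0.528.
P(G ∩ S) = 0.8343·0.122 + 0.5257·0.099 + 0.9376·0.307 = 0.1017846 + 0.0520443 + 0.2878432 = 0.4416721.
P(G | S) = 0.4416721 / 0.528 = 0.836500…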